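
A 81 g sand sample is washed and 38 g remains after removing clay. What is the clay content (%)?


Formula: Clay% = (W_total - W_washed) / W_total * 100
Clay mass = 81 - 38 = 43 g
Clay% = 43 / 81 * 100 = 53.0864%

53.0864%


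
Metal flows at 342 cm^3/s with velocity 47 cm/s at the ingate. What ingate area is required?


Formula: A_ingate = Q / v  (continuity equation)
A = 342 cm^3/s / 47 cm/s = 7.2766 cm^2

7.2766 cm^2


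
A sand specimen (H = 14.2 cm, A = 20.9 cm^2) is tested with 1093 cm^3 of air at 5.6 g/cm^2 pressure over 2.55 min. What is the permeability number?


Formula: Permeability Number P = (V * H) / (p * A * t)
Numerator: V * H = 1093 * 14.2 = 15520.6
Denominator: p * A * t = 5.6 * 20.9 * 2.55 = 298.452
P = 15520.6 / 298.452 = 52.0037

Final answer: 52.0037


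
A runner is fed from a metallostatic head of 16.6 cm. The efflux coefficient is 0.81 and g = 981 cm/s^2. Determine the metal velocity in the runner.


Formula: v = Cd * sqrt(2 * g * h)  (Torricelli with discharge coefficient)
2*g*h = 2 * 981 * 16.6 = 32569.2 cm^2/s^2
sqrt(32569.2) = 180.46939 cm/s
v = 0.81 * 180.46939 = 146.1802 cm/s

Final answer: 146.1802 cm/s


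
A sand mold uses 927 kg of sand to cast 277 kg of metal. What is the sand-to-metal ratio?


Formula: Sand-to-Metal Ratio = W_sand / W_metal
Ratio = 927 kg / 277 kg = 3.3466


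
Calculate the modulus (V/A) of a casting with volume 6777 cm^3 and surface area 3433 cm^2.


Formula: Casting Modulus M = V / A
M = 6777 cm^3 / 3433 cm^2 = 1.9741 cm

Final answer: 1.9741 cm


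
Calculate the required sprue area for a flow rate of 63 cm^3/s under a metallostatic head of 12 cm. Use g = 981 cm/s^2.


Formula: v = sqrt(2*g*h), A = Q/v
Velocity: v = sqrt(2 * 981 * 12) = sqrt(23544) = 153.4405 cm/s
Sprue area: A = Q / v = 63 / 153.4405 = 0.4106 cm^2

Final answer: 0.4106 cm^2


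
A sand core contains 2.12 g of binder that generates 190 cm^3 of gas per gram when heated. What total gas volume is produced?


Formula: V_gas = W_binder * gas_evolution_rate
V = 2.12 g * 190 cm^3/g = 402.8000 cm^3

Answer: 402.8000 cm^3


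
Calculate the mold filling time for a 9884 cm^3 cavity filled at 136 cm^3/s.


Formula: t_fill = V_mold / Q_flow
t = 9884 cm^3 / 136 cm^3/s = 72.6765 s

72.6765 s


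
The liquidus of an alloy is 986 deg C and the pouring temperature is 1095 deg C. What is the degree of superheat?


Formula: Superheat = T_pour - T_melt
Superheat = 1095 - 986 = 109 deg C

Answer: 109 deg C


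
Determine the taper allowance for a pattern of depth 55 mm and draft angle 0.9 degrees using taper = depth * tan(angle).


Formula: taper = depth * tan(draft_angle)
tan(0.9 deg) = 0.0157093
taper = 55 mm * 0.0157093 = 0.8640 mm

Final answer: 0.8640 mm


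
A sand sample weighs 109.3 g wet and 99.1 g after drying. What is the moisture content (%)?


Formula: MC = (W_wet - W_dry) / W_wet * 100
Water mass = 109.3 - 99.1 = 10.2 g
MC = 10.2 / 109.3 * 100 = 9.3321%

Final answer: 9.3321%


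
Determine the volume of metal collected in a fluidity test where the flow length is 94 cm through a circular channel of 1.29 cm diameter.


Formula: V = pi * (d/2)^2 * L  (cylinder volume)
Radius = 1.29/2 = 0.645 cm
V = pi * 0.645^2 * 94 = 122.8562 cm^3


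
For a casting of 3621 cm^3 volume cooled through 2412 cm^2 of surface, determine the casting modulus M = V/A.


Formula: Casting Modulus M = V / A
M = 3621 cm^3 / 2412 cm^2 = 1.5012 cm

Answer: 1.5012 cm


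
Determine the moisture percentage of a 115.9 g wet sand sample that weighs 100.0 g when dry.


Formula: MC = (W_wet - W_dry) / W_wet * 100
Water mass = 115.9 - 100.0 = 15.9 g
MC = 15.9 / 115.9 * 100 = 13.7187%

Final answer: 13.7187%


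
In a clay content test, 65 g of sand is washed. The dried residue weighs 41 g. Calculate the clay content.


Formula: Clay% = (W_total - W_washed) / W_total * 100
Clay mass = 65 - 41 = 24 g
Clay% = 24 / 65 * 100 = 36.9231%

Final answer: 36.9231%


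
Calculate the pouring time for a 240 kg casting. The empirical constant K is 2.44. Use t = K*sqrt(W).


Formula: t = K * sqrt(W)
sqrt(W) = sqrt(240) = 15.49193
t = 2.44 * 15.49193 = 37.8003 s


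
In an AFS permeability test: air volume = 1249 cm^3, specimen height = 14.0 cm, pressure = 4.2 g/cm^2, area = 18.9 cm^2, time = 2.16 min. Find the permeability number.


Formula: Permeability Number P = (V * H) / (p * A * t)
Numerator: V * H = 1249 * 14.0 = 17486.0
Denominator: p * A * t = 4.2 * 18.9 * 2.16 = 171.4608
P = 17486.0 / 171.4608 = 101.9825

101.9825


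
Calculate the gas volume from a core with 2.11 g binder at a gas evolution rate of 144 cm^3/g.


Formula: V_gas = W_binder * gas_evolution_rate
V = 2.11 g * 144 cm^3/g = 303.8400 cm^3


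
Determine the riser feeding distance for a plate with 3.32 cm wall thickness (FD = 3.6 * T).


Formula: FD = 3.6 * T  (riser feeding-distance rule)
FD = 3.6 * 3.32 cm = 11.9520 cm


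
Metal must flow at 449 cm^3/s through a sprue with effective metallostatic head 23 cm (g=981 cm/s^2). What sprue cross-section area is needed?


Formula: v = sqrt(2*g*h), A = Q/v
Velocity: v = sqrt(2 * 981 * 23) = sqrt(45126) = 212.4288 cm/s
Sprue area: A = Q / v = 449 / 212.4288 = 2.1136 cm^2

Final answer: 2.1136 cm^2


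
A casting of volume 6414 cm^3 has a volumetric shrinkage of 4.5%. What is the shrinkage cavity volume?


Formula: V_shrink = V_casting * shrinkage_pct / 100
V_shrink = 6414 cm^3 * 4.5 / 100 = 288.6300 cm^3


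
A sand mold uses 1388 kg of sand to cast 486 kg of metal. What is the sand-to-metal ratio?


Formula: Sand-to-Metal Ratio = W_sand / W_metal
Ratio = 1388 kg / 486 kg = 2.8560


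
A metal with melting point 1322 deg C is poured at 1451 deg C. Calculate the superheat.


Formula: Superheat = T_pour - T_melt
Superheat = 1451 - 1322 = 129 deg C


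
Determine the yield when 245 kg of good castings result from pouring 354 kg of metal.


Formula: Casting Yield = (W_good / W_total) * 100
Yield = (245 kg / 354 kg) * 100 = 69.2090%


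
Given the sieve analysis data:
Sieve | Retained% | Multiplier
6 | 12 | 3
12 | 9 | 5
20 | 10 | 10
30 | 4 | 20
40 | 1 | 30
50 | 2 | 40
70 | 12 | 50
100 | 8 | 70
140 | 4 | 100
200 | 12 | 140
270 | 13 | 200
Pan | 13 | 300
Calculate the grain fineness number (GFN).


Formula: GFN = sum(pct * multiplier) / sum(pct)
sum(pct * multiplier) = 10111
sum(pct) = 100
GFN = 10111 / 100 = 101.11

101.11


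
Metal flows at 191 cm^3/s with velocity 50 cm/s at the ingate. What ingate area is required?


Formula: A_ingate = Q / v  (continuity equation)
A = 191 cm^3/s / 50 cm/s = 3.8200 cm^2

Answer: 3.8200 cm^2


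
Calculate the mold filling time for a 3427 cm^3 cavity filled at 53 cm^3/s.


Formula: t_fill = V_mold / Q_flow
t = 3427 cm^3 / 53 cm^3/s = 64.6604 s

64.6604 s


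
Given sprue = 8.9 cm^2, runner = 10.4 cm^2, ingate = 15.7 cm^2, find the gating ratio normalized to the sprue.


Sprue:Runner:Ingate = 1 : 10.4/8.9 : 15.7/8.9 = 1:1.17:1.76

Answer: 1:1.17:1.76


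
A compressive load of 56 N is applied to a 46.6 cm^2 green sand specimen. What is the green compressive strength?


Formula: Compressive Strength = Force / Area
Strength = 56 N / 46.6 cm^2 = 1.2017 N/cm^2

Answer: 1.2017 N/cm^2


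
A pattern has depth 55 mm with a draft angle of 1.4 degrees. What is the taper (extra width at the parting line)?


Formula: taper = depth * tan(draft_angle)
tan(1.4 deg) = 0.0244395
taper = 55 mm * 0.0244395 = 1.3442 mm

Final answer: 1.3442 mm


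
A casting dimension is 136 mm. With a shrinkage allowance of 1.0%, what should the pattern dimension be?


Formula: L_pattern = L_casting * (1 + shrinkage_rate/100)
Shrinkage factor = 1 + 1.0/100 = 1.01
L_pattern = 136 mm * 1.01 = 137.3600 mm

137.3600 mm


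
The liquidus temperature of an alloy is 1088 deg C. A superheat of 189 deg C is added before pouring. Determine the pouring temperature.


Formula: T_pour = T_melt + Superheat
T_pour = 1088 + 189 = 1277 deg C

1277 deg C


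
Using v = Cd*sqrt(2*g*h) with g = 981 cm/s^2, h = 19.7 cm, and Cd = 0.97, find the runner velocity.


Formula: v = Cd * sqrt(2 * g * h)  (Torricelli with discharge coefficient)
2*g*h = 2 * 981 * 19.7 = 38651.4 cm^2/s^2
sqrt(38651.4) = 196.59959 cm/s
v = 0.97 * 196.59959 = 190.7016 cm/s

Final answer: 190.7016 cm/s


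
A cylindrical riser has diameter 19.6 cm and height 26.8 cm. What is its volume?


Formula: V = pi * (D/2)^2 * H  (cylinder volume)
Radius = D/2 = 19.6/2 = 9.8 cm
V = pi * 9.8^2 * 26.8 = 8086.0574 cm^3

Final answer: 8086.0574 cm^3


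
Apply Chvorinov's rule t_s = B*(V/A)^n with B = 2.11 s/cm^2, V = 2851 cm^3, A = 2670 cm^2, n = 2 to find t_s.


Formula: t_s = B * (V/A)^n  (Chvorinov's rule, n=2)
Modulus M = V/A = 2851/2670 = 1.067790 cm
M^2 = 1.067790^2 = 1.140175 cm^2
t_s = 2.11 * 1.140175 = 2.4058 s

Answer: 2.4058 s


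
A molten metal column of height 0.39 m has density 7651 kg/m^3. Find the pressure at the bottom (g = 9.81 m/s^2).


Formula: P = rho * g * h
rho * g = 7651 * 9.81 = 75056.31 N/m^3
P = 75056.31 * 0.39 = 29271.9609 Pa

29271.9609 Pa


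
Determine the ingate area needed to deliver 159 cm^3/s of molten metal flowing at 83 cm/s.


Formula: A_ingate = Q / v  (continuity equation)
A = 159 cm^3/s / 83 cm/s = 1.9157 cm^2


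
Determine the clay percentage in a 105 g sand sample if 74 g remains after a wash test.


Formula: Clay% = (W_total - W_washed) / W_total * 100
Clay mass = 105 - 74 = 31 g
Clay% = 31 / 105 * 100 = 29.5238%


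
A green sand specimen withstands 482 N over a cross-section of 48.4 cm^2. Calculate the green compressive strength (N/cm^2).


Formula: Compressive Strength = Force / Area
Strength = 482 N / 48.4 cm^2 = 9.9587 N/cm^2

Answer: 9.9587 N/cm^2


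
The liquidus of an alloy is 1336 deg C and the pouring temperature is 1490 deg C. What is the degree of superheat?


Formula: Superheat = T_pour - T_melt
Superheat = 1490 - 1336 = 154 deg C


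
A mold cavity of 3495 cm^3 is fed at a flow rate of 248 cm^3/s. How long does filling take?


Formula: t_fill = V_mold / Q_flow
t = 3495 cm^3 / 248 cm^3/s = 14.0927 s

Answer: 14.0927 s


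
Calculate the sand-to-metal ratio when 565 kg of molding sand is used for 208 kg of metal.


Formula: Sand-to-Metal Ratio = W_sand / W_metal
Ratio = 565 kg / 208 kg = 2.7163

Final answer: 2.7163


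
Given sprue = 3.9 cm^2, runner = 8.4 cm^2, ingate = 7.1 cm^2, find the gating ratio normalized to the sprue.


Sprue:Runner:Ingate = 1 : 8.4/3.9 : 7.1/3.9 = 1:2.15:1.82

Answer: 1:2.15:1.82


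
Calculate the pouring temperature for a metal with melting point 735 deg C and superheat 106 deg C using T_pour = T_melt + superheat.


Formula: T_pour = T_melt + Superheat
T_pour = 735 + 106 = 841 deg C

Final answer: 841 deg C


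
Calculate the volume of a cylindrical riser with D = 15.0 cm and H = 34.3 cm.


Formula: V = pi * (D/2)^2 * H  (cylinder volume)
Radius = D/2 = 15.0/2 = 7.5 cm
V = pi * 7.5^2 * 34.3 = 6061.3103 cm^3


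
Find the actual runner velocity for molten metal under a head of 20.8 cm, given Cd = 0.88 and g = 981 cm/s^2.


Formula: v = Cd * sqrt(2 * g * h)  (Torricelli with discharge coefficient)
2*g*h = 2 * 981 * 20.8 = 40809.6 cm^2/s^2
sqrt(40809.6) = 202.01386 cm/s
v = 0.88 * 202.01386 = 177.7722 cm/s

Final answer: 177.7722 cm/s


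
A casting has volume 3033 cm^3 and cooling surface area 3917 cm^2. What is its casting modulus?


Formula: Casting Modulus M = V / A
M = 3033 cm^3 / 3917 cm^2 = 0.7743 cm

Answer: 0.7743 cm


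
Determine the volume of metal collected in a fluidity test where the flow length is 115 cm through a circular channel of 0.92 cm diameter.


Formula: V = pi * (d/2)^2 * L  (cylinder volume)
Radius = 0.92/2 = 0.46 cm
V = pi * 0.46^2 * 115 = 76.4475 cm^3

Final answer: 76.4475 cm^3


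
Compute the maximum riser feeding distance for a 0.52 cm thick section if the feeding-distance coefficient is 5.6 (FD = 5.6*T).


Formula: FD = 5.6 * T  (riser feeding-distance rule)
FD = 5.6 * 0.52 cm = 2.9120 cm

2.9120 cm


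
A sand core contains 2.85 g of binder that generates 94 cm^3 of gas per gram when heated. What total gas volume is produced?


Formula: V_gas = W_binder * gas_evolution_rate
V = 2.85 g * 94 cm^3/g = 267.9000 cm^3

267.9000 cm^3


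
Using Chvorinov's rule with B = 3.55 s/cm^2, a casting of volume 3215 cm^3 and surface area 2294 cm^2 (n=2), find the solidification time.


Formula: t_s = B * (V/A)^n  (Chvorinov's rule, n=2)
Modulus M = V/A = 3215/2294 = 1.401482 cm
M^2 = 1.401482^2 = 1.964152 cm^2
t_s = 3.55 * 1.964152 = 6.9727 s

6.9727 s


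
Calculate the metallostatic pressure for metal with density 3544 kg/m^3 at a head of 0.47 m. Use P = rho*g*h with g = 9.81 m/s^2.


Formula: P = rho * g * h
rho * g = 3544 * 9.81 = 34766.64 N/m^3
P = 34766.64 * 0.47 = 16340.3208 Pa

Answer: 16340.3208 Pa


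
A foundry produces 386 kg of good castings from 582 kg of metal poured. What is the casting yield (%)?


Formula: Casting Yield = (W_good / W_total) * 100
Yield = (386 kg / 582 kg) * 100 = 66.3230%

66.3230%


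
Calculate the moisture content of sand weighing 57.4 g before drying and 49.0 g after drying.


Formula: MC = (W_wet - W_dry) / W_wet * 100
Water mass = 57.4 - 49.0 = 8.4 g
MC = 8.4 / 57.4 * 100 = 14.6341%

Final answer: 14.6341%


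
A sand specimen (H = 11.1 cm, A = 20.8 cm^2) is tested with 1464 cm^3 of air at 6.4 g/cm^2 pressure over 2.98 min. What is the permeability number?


Formula: Permeability Number P = (V * H) / (p * A * t)
Numerator: V * H = 1464 * 11.1 = 16250.4
Denominator: p * A * t = 6.4 * 20.8 * 2.98 = 396.6976
P = 16250.4 / 396.6976 = 40.9642

Final answer: 40.9642


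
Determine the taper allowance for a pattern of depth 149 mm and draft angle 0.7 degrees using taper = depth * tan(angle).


Formula: taper = depth * tan(draft_angle)
tan(0.7 deg) = 0.0122179
taper = 149 mm * 0.0122179 = 1.8205 mm

1.8205 mm


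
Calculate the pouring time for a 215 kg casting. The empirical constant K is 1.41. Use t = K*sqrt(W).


Formula: t = K * sqrt(W)
sqrt(W) = sqrt(215) = 14.66288
t = 1.41 * 14.66288 = 20.6747 s

20.6747 s


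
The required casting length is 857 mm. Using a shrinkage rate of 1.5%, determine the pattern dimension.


Formula: L_pattern = L_casting * (1 + shrinkage_rate/100)
Shrinkage factor = 1 + 1.5/100 = 1.015
L_pattern = 857 mm * 1.015 = 869.8550 mm

Final answer: 869.8550 mm


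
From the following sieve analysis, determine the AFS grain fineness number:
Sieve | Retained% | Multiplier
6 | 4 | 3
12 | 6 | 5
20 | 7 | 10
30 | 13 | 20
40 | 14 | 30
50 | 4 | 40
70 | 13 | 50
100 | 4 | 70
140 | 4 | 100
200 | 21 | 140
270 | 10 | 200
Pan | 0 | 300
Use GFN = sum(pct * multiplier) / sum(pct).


Formula: GFN = sum(pct * multiplier) / sum(pct)
sum(pct * multiplier) = 7222
sum(pct) = 100
GFN = 7222 / 100 = 72.22


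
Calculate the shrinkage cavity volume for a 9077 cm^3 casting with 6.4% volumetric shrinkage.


Formula: V_shrink = V_casting * shrinkage_pct / 100
V_shrink = 9077 cm^3 * 6.4 / 100 = 580.9280 cm^3

Final answer: 580.9280 cm^3


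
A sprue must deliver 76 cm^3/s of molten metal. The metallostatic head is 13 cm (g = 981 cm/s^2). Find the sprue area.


Formula: v = sqrt(2*g*h), A = Q/v
Velocity: v = sqrt(2 * 981 * 13) = sqrt(25506) = 159.7060 cm/s
Sprue area: A = Q / v = 76 / 159.7060 = 0.4759 cm^2

Answer: 0.4759 cm^2


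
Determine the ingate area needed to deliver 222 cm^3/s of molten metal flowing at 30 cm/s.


Formula: A_ingate = Q / v  (continuity equation)
A = 222 cm^3/s / 30 cm/s = 7.4000 cm^2

Answer: 7.4000 cm^2


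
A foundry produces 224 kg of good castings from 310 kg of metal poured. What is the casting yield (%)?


Formula: Casting Yield = (W_good / W_total) * 100
Yield = (224 kg / 310 kg) * 100 = 72.2581%

Answer: 72.2581%


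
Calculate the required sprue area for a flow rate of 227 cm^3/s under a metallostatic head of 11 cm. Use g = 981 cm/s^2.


Formula: v = sqrt(2*g*h), A = Q/v
Velocity: v = sqrt(2 * 981 * 11) = sqrt(21582) = 146.9081 cm/s
Sprue area: A = Q / v = 227 / 146.9081 = 1.5452 cm^2

Final answer: 1.5452 cm^2


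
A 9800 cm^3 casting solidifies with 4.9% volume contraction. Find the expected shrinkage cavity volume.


Formula: V_shrink = V_casting * shrinkage_pct / 100
V_shrink = 9800 cm^3 * 4.9 / 100 = 480.2000 cm^3

480.2000 cm^3


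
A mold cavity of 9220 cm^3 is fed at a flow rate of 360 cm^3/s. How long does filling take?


Formula: t_fill = V_mold / Q_flow
t = 9220 cm^3 / 360 cm^3/s = 25.6111 s

25.6111 s


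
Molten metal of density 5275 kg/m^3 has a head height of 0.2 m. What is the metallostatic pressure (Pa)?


Formula: P = rho * g * h
rho * g = 5275 * 9.81 = 51747.75 N/m^3
P = 51747.75 * 0.2 = 10349.5500 Pa

Answer: 10349.5500 Pa


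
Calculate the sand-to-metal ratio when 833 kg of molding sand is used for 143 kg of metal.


Formula: Sand-to-Metal Ratio = W_sand / W_metal
Ratio = 833 kg / 143 kg = 5.8252

Answer: 5.8252


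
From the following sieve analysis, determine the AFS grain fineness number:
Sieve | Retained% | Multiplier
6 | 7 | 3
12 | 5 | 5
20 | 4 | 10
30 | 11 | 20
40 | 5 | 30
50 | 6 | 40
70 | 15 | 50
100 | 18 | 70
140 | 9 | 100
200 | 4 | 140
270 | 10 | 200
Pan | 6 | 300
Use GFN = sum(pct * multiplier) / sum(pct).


Formula: GFN = sum(pct * multiplier) / sum(pct)
sum(pct * multiplier) = 7966
sum(pct) = 100
GFN = 7966 / 100 = 79.66


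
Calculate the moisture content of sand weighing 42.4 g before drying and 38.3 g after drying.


Formula: MC = (W_wet - W_dry) / W_wet * 100
Water mass = 42.4 - 38.3 = 4.1 g
MC = 4.1 / 42.4 * 100 = 9.6698%

9.6698%


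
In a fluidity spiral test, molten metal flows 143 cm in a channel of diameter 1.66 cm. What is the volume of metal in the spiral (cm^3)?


Formula: V = pi * (d/2)^2 * L  (cylinder volume)
Radius = 1.66/2 = 0.83 cm
V = pi * 0.83^2 * 143 = 309.4868 cm^3

Answer: 309.4868 cm^3


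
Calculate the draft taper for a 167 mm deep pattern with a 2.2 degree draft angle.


Formula: taper = depth * tan(draft_angle)
tan(2.2 deg) = 0.0384161
taper = 167 mm * 0.0384161 = 6.4155 mm

Answer: 6.4155 mm


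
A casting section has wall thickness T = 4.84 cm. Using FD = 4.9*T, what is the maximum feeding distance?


Formula: FD = 4.9 * T  (riser feeding-distance rule)
FD = 4.9 * 4.84 cm = 23.7160 cm

Answer: 23.7160 cm


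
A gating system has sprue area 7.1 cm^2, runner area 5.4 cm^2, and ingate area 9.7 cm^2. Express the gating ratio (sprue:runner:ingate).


Sprue:Runner:Ingate = 1 : 5.4/7.1 : 9.7/7.1 = 1:0.76:1.37

1:0.76:1.37


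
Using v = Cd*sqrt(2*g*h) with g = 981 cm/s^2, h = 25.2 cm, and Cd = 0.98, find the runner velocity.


Formula: v = Cd * sqrt(2 * g * h)  (Torricelli with discharge coefficient)
2*g*h = 2 * 981 * 25.2 = 49442.4 cm^2/s^2
sqrt(49442.4) = 222.35647 cm/s
v = 0.98 * 222.35647 = 217.9093 cm/s

Answer: 217.9093 cm/s


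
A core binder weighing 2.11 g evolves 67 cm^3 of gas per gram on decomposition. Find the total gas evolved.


Formula: V_gas = W_binder * gas_evolution_rate
V = 2.11 g * 67 cm^3/g = 141.3700 cm^3

141.3700 cm^3


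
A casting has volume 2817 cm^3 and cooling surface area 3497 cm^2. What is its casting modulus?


Formula: Casting Modulus M = V / A
M = 2817 cm^3 / 3497 cm^2 = 0.8055 cm

Final answer: 0.8055 cm


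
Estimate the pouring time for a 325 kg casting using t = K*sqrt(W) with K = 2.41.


Formula: t = K * sqrt(W)
sqrt(W) = sqrt(325) = 18.02776
t = 2.41 * 18.02776 = 43.4469 s

Final answer: 43.4469 s


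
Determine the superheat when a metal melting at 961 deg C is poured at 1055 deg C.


Formula: Superheat = T_pour - T_melt
Superheat = 1055 - 961 = 94 deg C


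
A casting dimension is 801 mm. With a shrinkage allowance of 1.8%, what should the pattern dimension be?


Formula: L_pattern = L_casting * (1 + shrinkage_rate/100)
Shrinkage factor = 1 + 1.8/100 = 1.018
L_pattern = 801 mm * 1.018 = 815.4180 mm

815.4180 mm


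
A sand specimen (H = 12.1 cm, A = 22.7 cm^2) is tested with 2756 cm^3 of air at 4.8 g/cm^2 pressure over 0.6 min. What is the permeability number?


Formula: Permeability Number P = (V * H) / (p * A * t)
Numerator: V * H = 2756 * 12.1 = 33347.6
Denominator: p * A * t = 4.8 * 22.7 * 0.6 = 65.376
P = 33347.6 / 65.376 = 510.0893

510.0893


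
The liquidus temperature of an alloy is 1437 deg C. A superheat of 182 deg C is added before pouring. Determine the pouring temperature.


Formula: T_pour = T_melt + Superheat
T_pour = 1437 + 182 = 1619 deg C

1619 deg C


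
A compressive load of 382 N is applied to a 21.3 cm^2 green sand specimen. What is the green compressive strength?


Formula: Compressive Strength = Force / Area
Strength = 382 N / 21.3 cm^2 = 17.9343 N/cm^2

Answer: 17.9343 N/cm^2


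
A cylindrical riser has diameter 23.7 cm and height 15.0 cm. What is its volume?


Formula: V = pi * (D/2)^2 * H  (cylinder volume)
Radius = D/2 = 23.7/2 = 11.85 cm
V = pi * 11.85^2 * 15.0 = 6617.2544 cm^3

6617.2544 cm^3


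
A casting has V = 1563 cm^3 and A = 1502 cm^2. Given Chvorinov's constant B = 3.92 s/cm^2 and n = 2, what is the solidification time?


Formula: t_s = B * (V/A)^n  (Chvorinov's rule, n=2)
Modulus M = V/A = 1563/1502 = 1.040613 cm
M^2 = 1.040613^2 = 1.082875 cm^2
t_s = 3.92 * 1.082875 = 4.2449 s


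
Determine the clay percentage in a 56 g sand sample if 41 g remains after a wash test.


Formula: Clay% = (W_total - W_washed) / W_total * 100
Clay mass = 56 - 41 = 15 g
Clay% = 15 / 56 * 100 = 26.7857%

26.7857%


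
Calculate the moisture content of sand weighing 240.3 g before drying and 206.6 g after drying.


Formula: MC = (W_wet - W_dry) / W_wet * 100
Water mass = 240.3 - 206.6 = 33.7 g
MC = 33.7 / 240.3 * 100 = 14.0241%

Answer: 14.0241%


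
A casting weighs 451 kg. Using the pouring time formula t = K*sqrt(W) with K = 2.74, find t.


Formula: t = K * sqrt(W)
sqrt(W) = sqrt(451) = 21.23676
t = 2.74 * 21.23676 = 58.1887 s

Final answer: 58.1887 s


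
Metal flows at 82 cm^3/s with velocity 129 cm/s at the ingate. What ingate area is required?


Formula: A_ingate = Q / v  (continuity equation)
A = 82 cm^3/s / 129 cm/s = 0.6357 cm^2

Answer: 0.6357 cm^2


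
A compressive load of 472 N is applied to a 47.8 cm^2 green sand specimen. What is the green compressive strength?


Formula: Compressive Strength = Force / Area
Strength = 472 N / 47.8 cm^2 = 9.8745 N/cm^2

Answer: 9.8745 N/cm^2


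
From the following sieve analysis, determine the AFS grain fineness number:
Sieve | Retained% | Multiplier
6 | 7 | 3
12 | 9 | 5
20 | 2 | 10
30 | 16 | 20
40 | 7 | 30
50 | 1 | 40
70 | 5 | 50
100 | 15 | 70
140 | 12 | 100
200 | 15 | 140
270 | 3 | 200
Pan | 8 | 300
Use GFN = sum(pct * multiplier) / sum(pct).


Formula: GFN = sum(pct * multiplier) / sum(pct)
sum(pct * multiplier) = 8256
sum(pct) = 100
GFN = 8256 / 100 = 82.56


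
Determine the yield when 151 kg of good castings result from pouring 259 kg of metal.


Formula: Casting Yield = (W_good / W_total) * 100
Yield = (151 kg / 259 kg) * 100 = 58.3012%

Answer: 58.3012%


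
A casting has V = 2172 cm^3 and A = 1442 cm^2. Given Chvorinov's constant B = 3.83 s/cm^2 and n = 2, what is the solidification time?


Formula: t_s = B * (V/A)^n  (Chvorinov's rule, n=2)
Modulus M = V/A = 2172/1442 = 1.506241 cm
M^2 = 1.506241^2 = 2.268762 cm^2
t_s = 3.83 * 2.268762 = 8.6894 s


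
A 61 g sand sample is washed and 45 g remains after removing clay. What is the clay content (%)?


Formula: Clay% = (W_total - W_washed) / W_total * 100
Clay mass = 61 - 45 = 16 g
Clay% = 16 / 61 * 100 = 26.2295%

Answer: 26.2295%


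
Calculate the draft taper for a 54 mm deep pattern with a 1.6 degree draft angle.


Formula: taper = depth * tan(draft_angle)
tan(1.6 deg) = 0.0279325
taper = 54 mm * 0.0279325 = 1.5084 mm


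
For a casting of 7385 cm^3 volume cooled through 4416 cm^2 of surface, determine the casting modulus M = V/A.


Formula: Casting Modulus M = V / A
M = 7385 cm^3 / 4416 cm^2 = 1.6723 cm

Final answer: 1.6723 cm


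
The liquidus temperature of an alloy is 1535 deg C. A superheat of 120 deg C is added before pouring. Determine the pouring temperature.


Formula: T_pour = T_melt + Superheat
T_pour = 1535 + 120 = 1655 deg C

Answer: 1655 deg C


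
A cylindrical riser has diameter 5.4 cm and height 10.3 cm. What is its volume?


Formula: V = pi * (D/2)^2 * H  (cylinder volume)
Radius = D/2 = 5.4/2 = 2.7 cm
V = pi * 2.7^2 * 10.3 = 235.8928 cm^3

235.8928 cm^3


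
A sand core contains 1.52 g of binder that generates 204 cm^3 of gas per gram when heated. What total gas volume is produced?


Formula: V_gas = W_binder * gas_evolution_rate
V = 1.52 g * 204 cm^3/g = 310.0800 cm^3

310.0800 cm^3


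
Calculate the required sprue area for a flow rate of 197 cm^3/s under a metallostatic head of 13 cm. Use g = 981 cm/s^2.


Formula: v = sqrt(2*g*h), A = Q/v
Velocity: v = sqrt(2 * 981 * 13) = sqrt(25506) = 159.7060 cm/s
Sprue area: A = Q / v = 197 / 159.7060 = 1.2335 cm^2

Answer: 1.2335 cm^2


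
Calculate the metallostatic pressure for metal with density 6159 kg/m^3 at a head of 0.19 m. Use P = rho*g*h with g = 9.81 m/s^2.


Formula: P = rho * g * h
rho * g = 6159 * 9.81 = 60419.79 N/m^3
P = 60419.79 * 0.19 = 11479.7601 Pa

11479.7601 Pa


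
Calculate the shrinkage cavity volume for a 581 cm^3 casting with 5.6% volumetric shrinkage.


Formula: V_shrink = V_casting * shrinkage_pct / 100
V_shrink = 581 cm^3 * 5.6 / 100 = 32.5360 cm^3

Answer: 32.5360 cm^3


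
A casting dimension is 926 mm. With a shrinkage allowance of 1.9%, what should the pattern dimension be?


Formula: L_pattern = L_casting * (1 + shrinkage_rate/100)
Shrinkage factor = 1 + 1.9/100 = 1.019
L_pattern = 926 mm * 1.019 = 943.5940 mm

Answer: 943.5940 mm


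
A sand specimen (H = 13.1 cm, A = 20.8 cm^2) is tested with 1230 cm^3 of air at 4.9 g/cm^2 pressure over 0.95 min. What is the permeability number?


Formula: Permeability Number P = (V * H) / (p * A * t)
Numerator: V * H = 1230 * 13.1 = 16113.0
Denominator: p * A * t = 4.9 * 20.8 * 0.95 = 96.824
P = 16113.0 / 96.824 = 166.4154


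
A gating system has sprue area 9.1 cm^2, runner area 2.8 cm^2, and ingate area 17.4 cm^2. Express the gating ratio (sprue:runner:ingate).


Sprue:Runner:Ingate = 1 : 2.8/9.1 : 17.4/9.1 = 1:0.31:1.91

1:0.31:1.91


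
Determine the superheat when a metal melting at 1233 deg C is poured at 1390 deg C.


Formula: Superheat = T_pour - T_melt
Superheat = 1390 - 1233 = 157 deg C

Final answer: 157 deg C


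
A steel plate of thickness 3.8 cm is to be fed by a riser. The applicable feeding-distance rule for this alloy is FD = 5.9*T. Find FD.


Formula: FD = 5.9 * T  (riser feeding-distance rule)
FD = 5.9 * 3.8 cm = 22.4200 cm

Final answer: 22.4200 cm


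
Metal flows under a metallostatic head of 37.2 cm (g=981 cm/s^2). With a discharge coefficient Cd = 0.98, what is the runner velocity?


Formula: v = Cd * sqrt(2 * g * h)  (Torricelli with discharge coefficient)
2*g*h = 2 * 981 * 37.2 = 72986.4 cm^2/s^2
sqrt(72986.4) = 270.15995 cm/s
v = 0.98 * 270.15995 = 264.7568 cm/s


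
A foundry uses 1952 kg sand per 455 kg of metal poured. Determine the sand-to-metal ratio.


Formula: Sand-to-Metal Ratio = W_sand / W_metal
Ratio = 1952 kg / 455 kg = 4.2901

4.2901


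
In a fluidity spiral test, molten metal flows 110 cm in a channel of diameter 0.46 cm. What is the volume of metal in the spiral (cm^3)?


Formula: V = pi * (d/2)^2 * L  (cylinder volume)
Radius = 0.46/2 = 0.23 cm
V = pi * 0.23^2 * 110 = 18.2809 cm^3


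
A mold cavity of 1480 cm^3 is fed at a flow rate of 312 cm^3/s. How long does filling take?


Formula: t_fill = V_mold / Q_flow
t = 1480 cm^3 / 312 cm^3/s = 4.7436 s


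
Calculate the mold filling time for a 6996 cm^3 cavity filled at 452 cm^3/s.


Formula: t_fill = V_mold / Q_flow
t = 6996 cm^3 / 452 cm^3/s = 15.4779 s

15.4779 s


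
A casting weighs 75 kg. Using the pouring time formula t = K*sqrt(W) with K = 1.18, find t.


Formula: t = K * sqrt(W)
sqrt(W) = sqrt(75) = 8.66025
t = 1.18 * 8.66025 = 10.2191 s


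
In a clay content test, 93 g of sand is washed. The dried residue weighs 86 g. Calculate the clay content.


Formula: Clay% = (W_total - W_washed) / W_total * 100
Clay mass = 93 - 86 = 7 g
Clay% = 7 / 93 * 100 = 7.5269%


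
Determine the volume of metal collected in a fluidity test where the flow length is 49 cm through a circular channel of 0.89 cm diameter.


Formula: V = pi * (d/2)^2 * L  (cylinder volume)
Radius = 0.89/2 = 0.445 cm
V = pi * 0.445^2 * 49 = 30.4836 cm^3


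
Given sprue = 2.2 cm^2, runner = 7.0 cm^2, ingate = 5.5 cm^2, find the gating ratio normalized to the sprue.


Sprue:Runner:Ingate = 1 : 7.0/2.2 : 5.5/2.2 = 1:3.18:2.50

1:3.18:2.50


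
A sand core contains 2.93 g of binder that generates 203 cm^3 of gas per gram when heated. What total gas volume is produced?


Formula: V_gas = W_binder * gas_evolution_rate
V = 2.93 g * 203 cm^3/g = 594.7900 cm^3

594.7900 cm^3


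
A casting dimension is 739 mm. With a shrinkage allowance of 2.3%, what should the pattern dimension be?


Formula: L_pattern = L_casting * (1 + shrinkage_rate/100)
Shrinkage factor = 1 + 2.3/100 = 1.023
L_pattern = 739 mm * 1.023 = 755.9970 mm


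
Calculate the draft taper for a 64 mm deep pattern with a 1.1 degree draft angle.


Formula: taper = depth * tan(draft_angle)
tan(1.1 deg) = 0.0192010
taper = 64 mm * 0.0192010 = 1.2289 mm

1.2289 mm


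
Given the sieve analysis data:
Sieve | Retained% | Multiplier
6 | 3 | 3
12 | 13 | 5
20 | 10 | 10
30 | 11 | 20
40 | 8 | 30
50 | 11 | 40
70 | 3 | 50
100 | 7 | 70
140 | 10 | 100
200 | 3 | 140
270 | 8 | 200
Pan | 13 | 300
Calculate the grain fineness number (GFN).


Formula: GFN = sum(pct * multiplier) / sum(pct)
sum(pct * multiplier) = 8634
sum(pct) = 100
GFN = 8634 / 100 = 86.34

86.34


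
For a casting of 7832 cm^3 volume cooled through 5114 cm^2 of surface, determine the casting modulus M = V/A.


Formula: Casting Modulus M = V / A
M = 7832 cm^3 / 5114 cm^2 = 1.5315 cm

Final answer: 1.5315 cm


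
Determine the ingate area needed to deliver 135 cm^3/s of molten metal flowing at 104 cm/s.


Formula: A_ingate = Q / v  (continuity equation)
A = 135 cm^3/s / 104 cm/s = 1.2981 cm^2


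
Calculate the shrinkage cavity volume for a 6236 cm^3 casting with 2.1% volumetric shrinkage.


Formula: V_shrink = V_casting * shrinkage_pct / 100
V_shrink = 6236 cm^3 * 2.1 / 100 = 130.9560 cm^3

130.9560 cm^3


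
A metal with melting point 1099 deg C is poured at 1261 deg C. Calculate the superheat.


Formula: Superheat = T_pour - T_melt
Superheat = 1261 - 1099 = 162 deg C

162 deg C


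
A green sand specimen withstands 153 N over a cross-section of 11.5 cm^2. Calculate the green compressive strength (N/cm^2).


Formula: Compressive Strength = Force / Area
Strength = 153 N / 11.5 cm^2 = 13.3043 N/cm^2

Answer: 13.3043 N/cm^2


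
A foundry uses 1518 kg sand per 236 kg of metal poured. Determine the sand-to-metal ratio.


Formula: Sand-to-Metal Ratio = W_sand / W_metal
Ratio = 1518 kg / 236 kg = 6.4322


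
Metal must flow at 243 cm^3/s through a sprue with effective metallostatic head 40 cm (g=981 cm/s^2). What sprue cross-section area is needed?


Formula: v = sqrt(2*g*h), A = Q/v
Velocity: v = sqrt(2 * 981 * 40) = sqrt(78480) = 280.1428 cm/s
Sprue area: A = Q / v = 243 / 280.1428 = 0.8674 cm^2


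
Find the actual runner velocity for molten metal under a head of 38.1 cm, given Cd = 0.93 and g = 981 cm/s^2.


Formula: v = Cd * sqrt(2 * g * h)  (Torricelli with discharge coefficient)
2*g*h = 2 * 981 * 38.1 = 74752.2 cm^2/s^2
sqrt(74752.2) = 273.40849 cm/s
v = 0.93 * 273.40849 = 254.2699 cm/s


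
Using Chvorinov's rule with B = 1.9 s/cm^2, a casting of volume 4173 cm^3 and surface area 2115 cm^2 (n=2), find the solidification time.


Formula: t_s = B * (V/A)^n  (Chvorinov's rule, n=2)
Modulus M = V/A = 4173/2115 = 1.973050 cm
M^2 = 1.973050^2 = 3.892926 cm^2
t_s = 1.9 * 3.892926 = 7.3966 s


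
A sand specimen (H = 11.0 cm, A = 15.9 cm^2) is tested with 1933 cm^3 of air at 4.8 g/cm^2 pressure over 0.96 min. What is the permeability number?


Formula: Permeability Number P = (V * H) / (p * A * t)
Numerator: V * H = 1933 * 11.0 = 21263.0
Denominator: p * A * t = 4.8 * 15.9 * 0.96 = 73.2672
P = 21263.0 / 73.2672 = 290.2117

Final answer: 290.2117


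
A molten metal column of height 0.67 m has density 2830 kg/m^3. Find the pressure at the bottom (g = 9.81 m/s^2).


Formula: P = rho * g * h
rho * g = 2830 * 9.81 = 27762.3 N/m^3
P = 27762.3 * 0.67 = 18600.7410 Pa

Final answer: 18600.7410 Pa


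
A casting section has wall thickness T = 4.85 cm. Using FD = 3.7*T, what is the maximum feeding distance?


Formula: FD = 3.7 * T  (riser feeding-distance rule)
FD = 3.7 * 4.85 cm = 17.9450 cm

Final answer: 17.9450 cm


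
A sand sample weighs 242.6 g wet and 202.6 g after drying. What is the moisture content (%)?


Formula: MC = (W_wet - W_dry) / W_wet * 100
Water mass = 242.6 - 202.6 = 40.0 g
MC = 40.0 / 242.6 * 100 = 16.4880%

Answer: 16.4880%


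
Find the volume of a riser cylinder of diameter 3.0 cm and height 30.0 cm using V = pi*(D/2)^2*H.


Formula: V = pi * (D/2)^2 * H  (cylinder volume)
Radius = D/2 = 3.0/2 = 1.5 cm
V = pi * 1.5^2 * 30.0 = 212.0575 cm^3

Final answer: 212.0575 cm^3


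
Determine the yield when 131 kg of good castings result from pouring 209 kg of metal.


Formula: Casting Yield = (W_good / W_total) * 100
Yield = (131 kg / 209 kg) * 100 = 62.6794%


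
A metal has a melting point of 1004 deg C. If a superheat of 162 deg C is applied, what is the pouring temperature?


Formula: T_pour = T_melt + Superheat
T_pour = 1004 + 162 = 1166 deg C

Final answer: 1166 deg C


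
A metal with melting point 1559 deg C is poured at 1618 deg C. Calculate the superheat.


Formula: Superheat = T_pour - T_melt
Superheat = 1618 - 1559 = 59 deg C

59 deg C


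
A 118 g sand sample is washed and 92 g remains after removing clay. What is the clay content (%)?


Formula: Clay% = (W_total - W_washed) / W_total * 100
Clay mass = 118 - 92 = 26 g
Clay% = 26 / 118 * 100 = 22.0339%

Answer: 22.0339%


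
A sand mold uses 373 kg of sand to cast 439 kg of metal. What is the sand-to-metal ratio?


Formula: Sand-to-Metal Ratio = W_sand / W_metal
Ratio = 373 kg / 439 kg = 0.8497

Final answer: 0.8497


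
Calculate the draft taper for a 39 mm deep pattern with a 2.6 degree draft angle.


Formula: taper = depth * tan(draft_angle)
tan(2.6 deg) = 0.0454097
taper = 39 mm * 0.0454097 = 1.7710 mm

1.7710 mm


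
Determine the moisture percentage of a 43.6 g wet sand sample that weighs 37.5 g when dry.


Formula: MC = (W_wet - W_dry) / W_wet * 100
Water mass = 43.6 - 37.5 = 6.1 g
MC = 6.1 / 43.6 * 100 = 13.9908%

Answer: 13.9908%


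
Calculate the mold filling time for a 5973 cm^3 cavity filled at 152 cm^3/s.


Formula: t_fill = V_mold / Q_flow
t = 5973 cm^3 / 152 cm^3/s = 39.2961 s

Final answer: 39.2961 s


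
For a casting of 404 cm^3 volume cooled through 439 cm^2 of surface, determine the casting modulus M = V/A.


Formula: Casting Modulus M = V / A
M = 404 cm^3 / 439 cm^2 = 0.9203 cm

Answer: 0.9203 cm


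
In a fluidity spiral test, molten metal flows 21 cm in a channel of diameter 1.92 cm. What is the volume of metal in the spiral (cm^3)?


Formula: V = pi * (d/2)^2 * L  (cylinder volume)
Radius = 1.92/2 = 0.96 cm
V = pi * 0.96^2 * 21 = 60.8011 cm^3

Answer: 60.8011 cm^3


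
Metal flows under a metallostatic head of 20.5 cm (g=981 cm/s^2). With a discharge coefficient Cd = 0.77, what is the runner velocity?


Formula: v = Cd * sqrt(2 * g * h)  (Torricelli with discharge coefficient)
2*g*h = 2 * 981 * 20.5 = 40221.0 cm^2/s^2
sqrt(40221.0) = 200.55174 cm/s
v = 0.77 * 200.55174 = 154.4248 cm/s


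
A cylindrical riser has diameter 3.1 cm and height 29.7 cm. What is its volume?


Formula: V = pi * (D/2)^2 * H  (cylinder volume)
Radius = D/2 = 3.1/2 = 1.55 cm
V = pi * 1.55^2 * 29.7 = 224.1660 cm^3

Final answer: 224.1660 cm^3


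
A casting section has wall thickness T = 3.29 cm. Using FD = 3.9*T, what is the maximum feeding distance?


Formula: FD = 3.9 * T  (riser feeding-distance rule)
FD = 3.9 * 3.29 cm = 12.8310 cm

Final answer: 12.8310 cm


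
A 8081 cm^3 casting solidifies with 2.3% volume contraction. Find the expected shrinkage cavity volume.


Formula: V_shrink = V_casting * shrinkage_pct / 100
V_shrink = 8081 cm^3 * 2.3 / 100 = 185.8630 cm^3

Final answer: 185.8630 cm^3


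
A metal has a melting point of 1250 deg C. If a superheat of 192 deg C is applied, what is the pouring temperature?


Formula: T_pour = T_melt + Superheat
T_pour = 1250 + 192 = 1442 deg C

1442 deg C


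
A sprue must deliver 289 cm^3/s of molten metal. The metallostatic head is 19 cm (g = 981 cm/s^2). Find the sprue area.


Formula: v = sqrt(2*g*h), A = Q/v
Velocity: v = sqrt(2 * 981 * 19) = sqrt(37278) = 193.0751 cm/s
Sprue area: A = Q / v = 289 / 193.0751 = 1.4968 cm^2

Final answer: 1.4968 cm^2


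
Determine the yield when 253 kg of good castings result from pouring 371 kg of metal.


Formula: Casting Yield = (W_good / W_total) * 100
Yield = (253 kg / 371 kg) * 100 = 68.1941%

68.1941%


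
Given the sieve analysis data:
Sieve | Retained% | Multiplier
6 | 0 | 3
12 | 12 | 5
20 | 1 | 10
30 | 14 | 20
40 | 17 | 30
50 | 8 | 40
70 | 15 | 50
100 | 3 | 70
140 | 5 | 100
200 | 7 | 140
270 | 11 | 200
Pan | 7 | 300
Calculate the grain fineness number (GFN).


Formula: GFN = sum(pct * multiplier) / sum(pct)
sum(pct * multiplier) = 7920
sum(pct) = 100
GFN = 7920 / 100 = 79.20

Final answer: 79.20


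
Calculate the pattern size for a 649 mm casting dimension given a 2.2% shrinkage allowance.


Formula: L_pattern = L_casting * (1 + shrinkage_rate/100)
Shrinkage factor = 1 + 2.2/100 = 1.022
L_pattern = 649 mm * 1.022 = 663.2780 mm

Answer: 663.2780 mm


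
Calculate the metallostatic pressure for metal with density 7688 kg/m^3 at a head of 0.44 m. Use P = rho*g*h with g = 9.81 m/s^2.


Formula: P = rho * g * h
rho * g = 7688 * 9.81 = 75419.28 N/m^3
P = 75419.28 * 0.44 = 33184.4832 Pa


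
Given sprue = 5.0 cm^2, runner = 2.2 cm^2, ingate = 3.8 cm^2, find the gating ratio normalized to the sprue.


Sprue:Runner:Ingate = 1 : 2.2/5.0 : 3.8/5.0 = 1:0.44:0.76


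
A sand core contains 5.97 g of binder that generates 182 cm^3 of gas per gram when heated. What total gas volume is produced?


Formula: V_gas = W_binder * gas_evolution_rate
V = 5.97 g * 182 cm^3/g = 1086.5400 cm^3

Final answer: 1086.5400 cm^3


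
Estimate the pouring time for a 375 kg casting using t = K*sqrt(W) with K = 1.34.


Formula: t = K * sqrt(W)
sqrt(W) = sqrt(375) = 19.36492
t = 1.34 * 19.36492 = 25.9490 s

Answer: 25.9490 s


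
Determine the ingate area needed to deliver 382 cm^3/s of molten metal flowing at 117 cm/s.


Formula: A_ingate = Q / v  (continuity equation)
A = 382 cm^3/s / 117 cm/s = 3.2650 cm^2


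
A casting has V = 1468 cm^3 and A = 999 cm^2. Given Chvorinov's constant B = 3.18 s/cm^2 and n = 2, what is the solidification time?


Formula: t_s = B * (V/A)^n  (Chvorinov's rule, n=2)
Modulus M = V/A = 1468/999 = 1.469469 cm
M^2 = 1.469469^2 = 2.159339 cm^2
t_s = 3.18 * 2.159339 = 6.8667 s

Answer: 6.8667 s


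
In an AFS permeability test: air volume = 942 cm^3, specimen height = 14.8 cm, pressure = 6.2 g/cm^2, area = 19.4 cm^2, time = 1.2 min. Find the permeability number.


Formula: Permeability Number P = (V * H) / (p * A * t)
Numerator: V * H = 942 * 14.8 = 13941.6
Denominator: p * A * t = 6.2 * 19.4 * 1.2 = 144.336
P = 13941.6 / 144.336 = 96.5913

Answer: 96.5913
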